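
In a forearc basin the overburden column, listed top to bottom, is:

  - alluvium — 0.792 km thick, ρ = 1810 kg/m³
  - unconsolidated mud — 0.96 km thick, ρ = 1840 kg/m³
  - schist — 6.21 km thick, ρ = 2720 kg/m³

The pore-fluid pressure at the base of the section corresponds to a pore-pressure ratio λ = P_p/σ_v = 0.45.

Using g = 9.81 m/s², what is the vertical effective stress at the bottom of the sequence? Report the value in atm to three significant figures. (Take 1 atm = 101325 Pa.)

1070 atm

Overburden (lithostatic) stress σ_v:
alluvium: 1810 kg/m³ × 9.81 m/s² × 792 m = 1.406×10^7 Pa = 14.06 MPa
unconsolidated mud: 1840 kg/m³ × 9.81 m/s² × 960 m = 1.733×10^7 Pa = 17.33 MPa
schist: 2720 kg/m³ × 9.81 m/s² × 6210 m = 1.657×10^8 Pa = 165.7 MPa
Total = 14.06 + 17.33 + 165.7 = 197.09 MPa
Pore pressure P_p = λ·σ_v = 0.45 × 197.1 MPa = 88.69 MPa
Effective stress σ' = σ_v − P_p = 197.1 − 88.69 = 108.40 MPa = 1069.8 atm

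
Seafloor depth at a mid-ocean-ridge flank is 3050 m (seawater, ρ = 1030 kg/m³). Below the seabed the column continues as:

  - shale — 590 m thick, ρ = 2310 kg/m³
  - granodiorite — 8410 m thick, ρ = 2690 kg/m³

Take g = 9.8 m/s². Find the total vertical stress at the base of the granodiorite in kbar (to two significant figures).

2.7 kbar

seawater: 1030 kg/m³ × 9.8 m/s² × 3050 m = 3.079×10^7 Pa = 0.3079 kbar
shale: 2310 kg/m³ × 9.8 m/s² × 590 m = 1.336×10^7 Pa = 0.1336 kbar
granodiorite: 2690 kg/m³ × 9.8 m/s² × 8410 m = 2.217×10^8 Pa = 2.217 kbar
Total = 0.3079 + 0.1336 + 2.217 = 2.6585 kbar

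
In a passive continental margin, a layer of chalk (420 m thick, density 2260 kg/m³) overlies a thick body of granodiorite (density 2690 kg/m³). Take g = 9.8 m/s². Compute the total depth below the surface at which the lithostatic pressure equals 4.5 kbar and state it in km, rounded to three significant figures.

17.1 km

Pressure at base of upper layers: 2260×9.8×420 = 9.302×10^6 Pa = 0.09302 kbar
Remaining pressure to be supplied by granodiorite: 4.500×10^8 − 9.302×10^6 = 4.407×10^8 Pa
Additional depth in granodiorite = 4.407×10^8 Pa / (2690 kg/m³ × 9.8 m/s²) = 16717 m
Total depth = 420 m + 16717 m = 17137 m
= 17.137 km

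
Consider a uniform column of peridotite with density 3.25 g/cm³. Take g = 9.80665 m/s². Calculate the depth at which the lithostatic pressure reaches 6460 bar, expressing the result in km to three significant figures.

h = P/(ρg) = 6460 bar / (3250 kg/m³ × 9.80665 m/s²) = 6.460×10^8 Pa / 31872 Pa/m = 20269 m
= 20.269 km

20.3 km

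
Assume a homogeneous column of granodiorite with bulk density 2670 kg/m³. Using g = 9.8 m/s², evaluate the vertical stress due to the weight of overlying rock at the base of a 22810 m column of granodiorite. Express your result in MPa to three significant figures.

597 MPa

granodiorite: 2670 kg/m³ × 9.8 m/s² × 22810 m = 5.968×10^8 Pa = 596.8 MPa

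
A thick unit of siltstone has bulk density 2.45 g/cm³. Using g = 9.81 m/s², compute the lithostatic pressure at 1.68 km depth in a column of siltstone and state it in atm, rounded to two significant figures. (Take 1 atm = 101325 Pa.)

400 atm

siltstone: 2450 kg/m³ × 9.81 m/s² × 1680 m = 4.038×10^7 Pa = 398.5 atm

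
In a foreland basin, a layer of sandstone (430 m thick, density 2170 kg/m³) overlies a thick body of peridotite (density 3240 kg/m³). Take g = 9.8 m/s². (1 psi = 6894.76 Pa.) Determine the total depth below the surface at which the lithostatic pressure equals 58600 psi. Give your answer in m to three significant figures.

Pressure at base of upper layers: 2170×9.8×430 = 9.144×10^6 Pa = 1326 psi
Remaining pressure to be supplied by peridotite: 4.040×10^8 − 9.144×10^6 = 3.949×10^8 Pa
Additional depth in peridotite = 3.949×10^8 Pa / (3240 kg/m³ × 9.8 m/s²) = 12437 m
Total depth = 430 m + 12437 m = 12867 m

12900 m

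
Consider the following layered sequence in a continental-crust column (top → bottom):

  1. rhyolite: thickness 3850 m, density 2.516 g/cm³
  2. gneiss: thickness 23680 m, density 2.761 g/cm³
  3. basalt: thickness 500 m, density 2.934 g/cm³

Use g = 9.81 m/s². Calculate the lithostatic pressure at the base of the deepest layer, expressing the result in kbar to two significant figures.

rhyolite: 2516 kg/m³ × 9.81 m/s² × 3850 m = 9.503×10^7 Pa = 0.9503 kbar
gneiss: 2761 kg/m³ × 9.81 m/s² × 23680 m = 6.414×10^8 Pa = 6.414 kbar
basalt: 2934 kg/m³ × 9.81 m/s² × 500 m = 1.439×10^7 Pa = 0.1439 kbar
Total = 0.9503 + 6.414 + 0.1439 = 7.5080 kbar

7.5 kbar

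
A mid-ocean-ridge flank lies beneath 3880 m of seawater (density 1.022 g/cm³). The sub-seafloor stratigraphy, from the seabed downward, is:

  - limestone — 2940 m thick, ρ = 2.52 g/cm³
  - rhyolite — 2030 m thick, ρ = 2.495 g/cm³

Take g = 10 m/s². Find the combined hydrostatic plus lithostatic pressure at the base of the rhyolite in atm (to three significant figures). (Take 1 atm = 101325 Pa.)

1620 atm

seawater: 1022 kg/m³ × 10 m/s² × 3880 m = 3.965×10^7 Pa = 391.4 atm
limestone: 2520 kg/m³ × 10 m/s² × 2940 m = 7.409×10^7 Pa = 731.2 atm
rhyolite: 2495 kg/m³ × 10 m/s² × 2030 m = 5.065×10^7 Pa = 499.9 atm
Total = 391.4 + 731.2 + 499.9 = 1622.4 atm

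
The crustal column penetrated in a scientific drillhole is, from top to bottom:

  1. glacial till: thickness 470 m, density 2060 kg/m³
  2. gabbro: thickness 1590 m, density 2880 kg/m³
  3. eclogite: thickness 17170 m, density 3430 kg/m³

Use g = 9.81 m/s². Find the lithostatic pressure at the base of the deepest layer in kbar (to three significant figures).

glacial till: 2060 kg/m³ × 9.81 m/s² × 470 m = 9.498×10^6 Pa = 0.09498 kbar
gabbro: 2880 kg/m³ × 9.81 m/s² × 1590 m = 4.492×10^7 Pa = 0.4492 kbar
eclogite: 3430 kg/m³ × 9.81 m/s² × 17170 m = 5.777×10^8 Pa = 5.777 kbar
Total = 0.09498 + 0.4492 + 5.777 = 6.3216 kbar

6.32 kbar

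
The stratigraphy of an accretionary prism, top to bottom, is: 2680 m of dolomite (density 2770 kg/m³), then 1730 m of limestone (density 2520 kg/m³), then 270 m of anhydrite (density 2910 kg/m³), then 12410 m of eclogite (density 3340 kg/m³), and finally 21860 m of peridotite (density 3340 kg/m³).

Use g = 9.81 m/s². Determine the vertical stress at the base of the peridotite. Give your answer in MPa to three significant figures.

1250 MPa

dolomite: 2770 kg/m³ × 9.81 m/s² × 2680 m = 7.283×10^7 Pa = 72.83 MPa
limestone: 2520 kg/m³ × 9.81 m/s² × 1730 m = 4.277×10^7 Pa = 42.77 MPa
anhydrite: 2910 kg/m³ × 9.81 m/s² × 270 m = 7.708×10^6 Pa = 7.708 MPa
eclogite: 3340 kg/m³ × 9.81 m/s² × 12410 m = 4.066×10^8 Pa = 406.6 MPa
peridotite: 3340 kg/m³ × 9.81 m/s² × 21860 m = 7.163×10^8 Pa = 716.3 MPa
Total = 72.83 + 42.77 + 7.708 + 406.6 + 716.3 = 1246.2 MPa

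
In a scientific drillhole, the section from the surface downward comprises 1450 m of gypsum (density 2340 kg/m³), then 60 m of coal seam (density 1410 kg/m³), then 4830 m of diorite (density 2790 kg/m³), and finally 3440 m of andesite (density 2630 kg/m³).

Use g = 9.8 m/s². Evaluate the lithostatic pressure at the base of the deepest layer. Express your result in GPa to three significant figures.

0.255 GPa

gypsum: 2340 kg/m³ × 9.8 m/s² × 1450 m = 3.325×10^7 Pa = 0.03325 GPa
coal seam: 1410 kg/m³ × 9.8 m/s² × 60 m = 8.291×10^5 Pa = 8.291×10^-4 GPa
diorite: 2790 kg/m³ × 9.8 m/s² × 4830 m = 1.321×10^8 Pa = 0.1321 GPa
andesite: 2630 kg/m³ × 9.8 m/s² × 3440 m = 8.866×10^7 Pa = 0.08866 GPa
Total = 0.03325 + 8.291×10^-4 + 0.1321 + 0.08866 = 0.25480 GPa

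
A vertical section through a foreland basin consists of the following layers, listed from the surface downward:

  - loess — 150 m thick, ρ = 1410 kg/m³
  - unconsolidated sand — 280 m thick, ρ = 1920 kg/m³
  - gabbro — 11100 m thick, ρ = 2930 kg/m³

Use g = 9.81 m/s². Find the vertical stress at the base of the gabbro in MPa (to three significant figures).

326 MPa

loess: 1410 kg/m³ × 9.81 m/s² × 150 m = 2.075×10^6 Pa = 2.075 MPa
unconsolidated sand: 1920 kg/m³ × 9.81 m/s² × 280 m = 5.274×10^6 Pa = 5.274 MPa
gabbro: 2930 kg/m³ × 9.81 m/s² × 11100 m = 3.191×10^8 Pa = 319.1 MPa
Total = 2.075 + 5.274 + 319.1 = 326.40 MPa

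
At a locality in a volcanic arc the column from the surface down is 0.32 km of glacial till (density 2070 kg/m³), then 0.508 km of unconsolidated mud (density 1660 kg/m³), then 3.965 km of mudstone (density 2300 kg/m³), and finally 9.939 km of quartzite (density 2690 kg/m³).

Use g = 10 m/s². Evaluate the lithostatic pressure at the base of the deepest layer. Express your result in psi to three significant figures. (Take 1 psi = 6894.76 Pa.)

glacial till: 2070 kg/m³ × 10 m/s² × 320 m = 6.624×10^6 Pa = 960.7 psi
unconsolidated mud: 1660 kg/m³ × 10 m/s² × 508 m = 8.433×10^6 Pa = 1223 psi
mudstone: 2300 kg/m³ × 10 m/s² × 3965 m = 9.120×10^7 Pa = 13227 psi
quartzite: 2690 kg/m³ × 10 m/s² × 9939 m = 2.674×10^8 Pa = 38777 psi
Total = 960.7 + 1223 + 13227 + 38777 = 54188 psi

54200 psi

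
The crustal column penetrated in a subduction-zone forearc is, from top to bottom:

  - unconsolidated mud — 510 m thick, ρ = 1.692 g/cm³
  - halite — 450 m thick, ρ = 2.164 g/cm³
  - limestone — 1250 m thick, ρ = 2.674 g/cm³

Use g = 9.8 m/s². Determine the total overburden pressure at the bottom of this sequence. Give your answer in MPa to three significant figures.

50.8 MPa

unconsolidated mud: 1692 kg/m³ × 9.8 m/s² × 510 m = 8.457×10^6 Pa = 8.457 MPa
halite: 2164 kg/m³ × 9.8 m/s² × 450 m = 9.543×10^6 Pa = 9.543 MPa
limestone: 2674 kg/m³ × 9.8 m/s² × 1250 m = 3.276×10^7 Pa = 32.76 MPa
Total = 8.457 + 9.543 + 32.76 = 50.756 MPa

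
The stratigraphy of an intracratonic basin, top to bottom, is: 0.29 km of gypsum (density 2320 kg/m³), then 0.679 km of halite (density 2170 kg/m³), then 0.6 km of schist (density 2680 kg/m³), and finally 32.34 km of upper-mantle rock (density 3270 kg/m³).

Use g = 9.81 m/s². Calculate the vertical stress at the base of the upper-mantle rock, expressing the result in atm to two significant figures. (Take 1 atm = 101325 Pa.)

11000 atm

gypsum: 2320 kg/m³ × 9.81 m/s² × 290 m = 6.600×10^6 Pa = 65.14 atm
halite: 2170 kg/m³ × 9.81 m/s² × 679 m = 1.445×10^7 Pa = 142.7 atm
schist: 2680 kg/m³ × 9.81 m/s² × 600 m = 1.577×10^7 Pa = 155.7 atm
upper-mantle rock: 3270 kg/m³ × 9.81 m/s² × 32340 m = 1.037×10^9 Pa = 10239 atm
Total = 65.14 + 142.7 + 155.7 + 10239 = 10602 atm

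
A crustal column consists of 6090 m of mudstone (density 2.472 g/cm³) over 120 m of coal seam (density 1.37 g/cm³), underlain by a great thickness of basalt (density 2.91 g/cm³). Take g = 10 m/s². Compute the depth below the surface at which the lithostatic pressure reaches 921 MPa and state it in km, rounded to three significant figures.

32.6 km

Pressure at base of upper layers: 2472×10×6090 + 1370×10×120 = 1.522×10^8 Pa = 152.2 MPa
Remaining pressure to be supplied by basalt: 9.210×10^8 − 1.522×10^8 = 7.688×10^8 Pa
Additional depth in basalt = 7.688×10^8 Pa / (2910 kg/m³ × 10 m/s²) = 26420 m
Total depth = 6210 m + 26420 m = 32630 m
= 32.630 km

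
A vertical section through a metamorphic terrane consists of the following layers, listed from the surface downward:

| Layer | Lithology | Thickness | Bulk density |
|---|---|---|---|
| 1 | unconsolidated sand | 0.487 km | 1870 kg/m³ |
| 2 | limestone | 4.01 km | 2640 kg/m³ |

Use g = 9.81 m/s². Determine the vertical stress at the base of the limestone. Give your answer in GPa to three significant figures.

0.113 GPa

unconsolidated sand: 1870 kg/m³ × 9.81 m/s² × 487 m = 8.934×10^6 Pa = 8.934×10^-3 GPa
limestone: 2640 kg/m³ × 9.81 m/s² × 4010 m = 1.039×10^8 Pa = 0.1039 GPa
Total = 8.934×10^-3 + 0.1039 = 0.11279 GPa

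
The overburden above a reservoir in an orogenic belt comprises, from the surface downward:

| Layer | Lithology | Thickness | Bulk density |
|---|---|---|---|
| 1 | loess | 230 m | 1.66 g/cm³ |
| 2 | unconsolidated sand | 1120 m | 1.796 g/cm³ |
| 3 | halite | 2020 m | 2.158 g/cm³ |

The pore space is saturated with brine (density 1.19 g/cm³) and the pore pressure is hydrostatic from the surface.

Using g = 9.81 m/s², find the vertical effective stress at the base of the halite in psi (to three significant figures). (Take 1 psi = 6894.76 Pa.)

Overburden (lithostatic) stress σ_v:
loess: 1660 kg/m³ × 9.81 m/s² × 230 m = 3.745×10^6 Pa = 3.745 MPa
unconsolidated sand: 1796 kg/m³ × 9.81 m/s² × 1120 m = 1.973×10^7 Pa = 19.73 MPa
halite: 2158 kg/m³ × 9.81 m/s² × 2020 m = 4.276×10^7 Pa = 42.76 MPa
Total = 3.745 + 19.73 + 42.76 = 66.242 MPa
Pore pressure P_p = 1190 kg/m³ × 9.81 m/s² × 3370 m = 3.934×10^7 Pa = 39.34 MPa
Effective stress σ' = σ_v − P_p = 66.24 − 39.34 = 26.901 MPa = 3901.6 psi

3900 psi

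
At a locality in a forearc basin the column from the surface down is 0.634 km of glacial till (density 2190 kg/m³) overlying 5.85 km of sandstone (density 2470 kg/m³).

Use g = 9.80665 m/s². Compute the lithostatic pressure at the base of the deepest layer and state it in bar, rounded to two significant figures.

glacial till: 2190 kg/m³ × 9.80665 m/s² × 634 m = 1.362×10^7 Pa = 136.2 bar
sandstone: 2470 kg/m³ × 9.80665 m/s² × 5850 m = 1.417×10^8 Pa = 1417 bar
Total = 136.2 + 1417 = 1553.2 bar

1600 bar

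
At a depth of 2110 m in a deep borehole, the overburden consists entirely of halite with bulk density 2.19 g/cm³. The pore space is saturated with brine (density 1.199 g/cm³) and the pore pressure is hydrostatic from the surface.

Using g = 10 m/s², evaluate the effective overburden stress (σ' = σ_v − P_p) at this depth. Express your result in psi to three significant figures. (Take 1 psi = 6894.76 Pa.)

Overburden (lithostatic) stress σ_v:
halite: 2190 kg/m³ × 10 m/s² × 2110 m = 4.621×10^7 Pa = 46.21 MPa
Pore pressure P_p = 1199 kg/m³ × 10 m/s² × 2110 m = 2.530×10^7 Pa = 25.30 MPa
Effective stress σ' = σ_v − P_p = 46.21 − 25.30 = 20.910 MPa = 3032.8 psi

3030 psi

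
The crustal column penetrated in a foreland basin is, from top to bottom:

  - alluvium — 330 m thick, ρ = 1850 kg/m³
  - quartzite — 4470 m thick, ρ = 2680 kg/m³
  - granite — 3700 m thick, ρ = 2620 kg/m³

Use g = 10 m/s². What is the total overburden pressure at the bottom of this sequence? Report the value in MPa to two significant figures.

220 MPa

alluvium: 1850 kg/m³ × 10 m/s² × 330 m = 6.105×10^6 Pa = 6.105 MPa
quartzite: 2680 kg/m³ × 10 m/s² × 4470 m = 1.198×10^8 Pa = 119.8 MPa
granite: 2620 kg/m³ × 10 m/s² × 3700 m = 9.694×10^7 Pa = 96.94 MPa
Total = 6.105 + 119.8 + 96.94 = 222.84 MPa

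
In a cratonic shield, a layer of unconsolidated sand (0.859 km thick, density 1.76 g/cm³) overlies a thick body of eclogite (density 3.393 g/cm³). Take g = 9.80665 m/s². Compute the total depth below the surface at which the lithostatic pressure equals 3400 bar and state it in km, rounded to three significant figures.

Pressure at base of upper layers: 1760×9.80665×859 = 1.483×10^7 Pa = 148.3 bar
Remaining pressure to be supplied by eclogite: 3.400×10^8 − 1.483×10^7 = 3.252×10^8 Pa
Additional depth in eclogite = 3.252×10^8 Pa / (3393 kg/m³ × 9.80665 m/s²) = 9772.6 m
Total depth = 859 m + 9772.6 m = 10632 m
= 10.632 km

10.6 km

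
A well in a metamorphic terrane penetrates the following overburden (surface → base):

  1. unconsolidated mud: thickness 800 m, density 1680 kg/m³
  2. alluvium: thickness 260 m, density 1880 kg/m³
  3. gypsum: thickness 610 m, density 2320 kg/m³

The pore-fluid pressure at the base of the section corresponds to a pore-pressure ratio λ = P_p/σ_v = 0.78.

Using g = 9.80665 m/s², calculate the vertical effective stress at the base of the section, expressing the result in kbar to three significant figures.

0.0701 kbar

Overburden (lithostatic) stress σ_v:
unconsolidated mud: 1680 kg/m³ × 9.80665 m/s² × 800 m = 1.318×10^7 Pa = 13.18 MPa
alluvium: 1880 kg/m³ × 9.80665 m/s² × 260 m = 4.793×10^6 Pa = 4.793 MPa
gypsum: 2320 kg/m³ × 9.80665 m/s² × 610 m = 1.388×10^7 Pa = 13.88 MPa
Total = 13.18 + 4.793 + 13.88 = 31.852 MPa
Pore pressure P_p = λ·σ_v = 0.78 × 31.85 MPa = 24.84 MPa
Effective stress σ' = σ_v − P_p = 31.85 − 24.84 = 7.0074 MPa = 0.070074 kbar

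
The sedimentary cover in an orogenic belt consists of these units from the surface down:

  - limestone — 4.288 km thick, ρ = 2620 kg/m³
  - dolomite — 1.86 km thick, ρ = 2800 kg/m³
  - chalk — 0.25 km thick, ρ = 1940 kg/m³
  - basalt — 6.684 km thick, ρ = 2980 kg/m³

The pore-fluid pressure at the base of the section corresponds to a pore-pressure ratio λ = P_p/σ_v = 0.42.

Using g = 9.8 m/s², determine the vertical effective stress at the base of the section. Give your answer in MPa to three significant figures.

Overburden (lithostatic) stress σ_v:
limestone: 2620 kg/m³ × 9.8 m/s² × 4288 m = 1.101×10^8 Pa = 110.1 MPa
dolomite: 2800 kg/m³ × 9.8 m/s² × 1860 m = 5.104×10^7 Pa = 51.04 MPa
chalk: 1940 kg/m³ × 9.8 m/s² × 250 m = 4.753×10^6 Pa = 4.753 MPa
basalt: 2980 kg/m³ × 9.8 m/s² × 6684 m = 1.952×10^8 Pa = 195.2 MPa
Total = 110.1 + 51.04 + 4.753 + 195.2 = 361.09 MPa
Pore pressure P_p = λ·σ_v = 0.42 × 361.1 MPa = 151.7 MPa
Effective stress σ' = σ_v − P_p = 361.1 − 151.7 = 209.43 MPa

209 MPa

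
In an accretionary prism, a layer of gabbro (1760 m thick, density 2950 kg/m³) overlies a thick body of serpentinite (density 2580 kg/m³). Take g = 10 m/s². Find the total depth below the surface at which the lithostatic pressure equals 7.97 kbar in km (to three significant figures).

30.6 km

Pressure at base of upper layers: 2950×10×1760 = 5.192×10^7 Pa = 0.5192 kbar
Remaining pressure to be supplied by serpentinite: 7.970×10^8 − 5.192×10^7 = 7.451×10^8 Pa
Additional depth in serpentinite = 7.451×10^8 Pa / (2580 kg/m³ × 10 m/s²) = 28879 m
Total depth = 1760 m + 28879 m = 30639 m
= 30.639 km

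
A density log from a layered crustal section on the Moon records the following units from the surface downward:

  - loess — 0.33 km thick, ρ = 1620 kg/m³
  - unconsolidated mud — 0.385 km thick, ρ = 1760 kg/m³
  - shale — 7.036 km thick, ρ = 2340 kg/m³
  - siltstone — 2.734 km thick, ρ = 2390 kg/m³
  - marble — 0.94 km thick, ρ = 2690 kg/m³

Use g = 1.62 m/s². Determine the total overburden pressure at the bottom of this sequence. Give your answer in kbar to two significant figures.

0.43 kbar

loess: 1620 kg/m³ × 1.62 m/s² × 330 m = 8.661×10^5 Pa = 8.661×10^-3 kbar
unconsolidated mud: 1760 kg/m³ × 1.62 m/s² × 385 m = 1.098×10^6 Pa = 0.01098 kbar
shale: 2340 kg/m³ × 1.62 m/s² × 7036 m = 2.667×10^7 Pa = 0.2667 kbar
siltstone: 2390 kg/m³ × 1.62 m/s² × 2734 m = 1.059×10^7 Pa = 0.1059 kbar
marble: 2690 kg/m³ × 1.62 m/s² × 940 m = 4.096×10^6 Pa = 0.04096 kbar
Total = 8.661×10^-3 + 0.01098 + 0.2667 + 0.1059 + 0.04096 = 0.43318 kbar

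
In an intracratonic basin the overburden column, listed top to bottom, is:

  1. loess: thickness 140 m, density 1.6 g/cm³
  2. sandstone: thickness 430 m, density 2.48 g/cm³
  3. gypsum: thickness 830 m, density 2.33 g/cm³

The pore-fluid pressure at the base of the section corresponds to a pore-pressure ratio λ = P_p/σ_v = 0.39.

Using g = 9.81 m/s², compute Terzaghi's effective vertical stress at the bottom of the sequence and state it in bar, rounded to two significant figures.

190 bar

Overburden (lithostatic) stress σ_v:
loess: 1600 kg/m³ × 9.81 m/s² × 140 m = 2.197×10^6 Pa = 2.197 MPa
sandstone: 2480 kg/m³ × 9.81 m/s² × 430 m = 1.046×10^7 Pa = 10.46 MPa
gypsum: 2330 kg/m³ × 9.81 m/s² × 830 m = 1.897×10^7 Pa = 18.97 MPa
Total = 2.197 + 10.46 + 18.97 = 31.630 MPa
Pore pressure P_p = λ·σ_v = 0.39 × 31.63 MPa = 12.34 MPa
Effective stress σ' = σ_v − P_p = 31.63 − 12.34 = 19.295 MPa = 192.95 bar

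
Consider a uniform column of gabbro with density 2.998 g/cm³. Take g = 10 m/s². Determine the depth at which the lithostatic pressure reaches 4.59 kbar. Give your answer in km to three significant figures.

h = P/(ρg) = 4.59 kbar / (2998 kg/m³ × 10 m/s²) = 4.590×10^8 Pa / 29980 Pa/m = 15310 m
= 15.310 km

15.3 km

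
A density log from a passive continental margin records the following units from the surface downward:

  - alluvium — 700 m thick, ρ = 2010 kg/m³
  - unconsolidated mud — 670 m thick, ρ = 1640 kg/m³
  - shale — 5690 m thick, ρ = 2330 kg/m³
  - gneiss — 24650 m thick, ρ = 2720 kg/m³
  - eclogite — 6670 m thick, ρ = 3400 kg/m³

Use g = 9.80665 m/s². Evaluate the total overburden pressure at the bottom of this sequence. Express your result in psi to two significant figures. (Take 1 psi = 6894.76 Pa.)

150000 psi

alluvium: 2010 kg/m³ × 9.80665 m/s² × 700 m = 1.380×10^7 Pa = 2001 psi
unconsolidated mud: 1640 kg/m³ × 9.80665 m/s² × 670 m = 1.078×10^7 Pa = 1563 psi
shale: 2330 kg/m³ × 9.80665 m/s² × 5690 m = 1.300×10^8 Pa = 18857 psi
gneiss: 2720 kg/m³ × 9.80665 m/s² × 24650 m = 6.575×10^8 Pa = 95365 psi
eclogite: 3400 kg/m³ × 9.80665 m/s² × 6670 m = 2.224×10^8 Pa = 32256 psi
Total = 2001 + 1563 + 18857 + 95365 + 32256 = 1.5004×10^5 psi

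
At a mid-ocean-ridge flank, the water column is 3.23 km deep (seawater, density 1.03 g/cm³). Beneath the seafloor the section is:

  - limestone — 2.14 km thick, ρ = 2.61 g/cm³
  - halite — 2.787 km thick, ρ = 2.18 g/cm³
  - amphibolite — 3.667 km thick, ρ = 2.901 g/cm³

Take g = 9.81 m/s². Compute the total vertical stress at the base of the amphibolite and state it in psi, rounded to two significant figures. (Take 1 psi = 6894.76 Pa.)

36000 psi

seawater: 1030 kg/m³ × 9.81 m/s² × 3230 m = 3.264×10^7 Pa = 4734 psi
limestone: 2610 kg/m³ × 9.81 m/s² × 2140 m = 5.479×10^7 Pa = 7947 psi
halite: 2180 kg/m³ × 9.81 m/s² × 2787 m = 5.960×10^7 Pa = 8645 psi
amphibolite: 2901 kg/m³ × 9.81 m/s² × 3667 m = 1.044×10^8 Pa = 15136 psi
Total = 4734 + 7947 + 8645 + 15136 = 36461 psi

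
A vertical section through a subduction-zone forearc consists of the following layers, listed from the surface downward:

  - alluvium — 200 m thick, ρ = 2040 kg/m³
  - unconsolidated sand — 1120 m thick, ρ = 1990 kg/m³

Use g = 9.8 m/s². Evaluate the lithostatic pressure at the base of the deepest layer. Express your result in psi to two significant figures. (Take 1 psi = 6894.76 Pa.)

alluvium: 2040 kg/m³ × 9.8 m/s² × 200 m = 3.998×10^6 Pa = 579.9 psi
unconsolidated sand: 1990 kg/m³ × 9.8 m/s² × 1120 m = 2.184×10^7 Pa = 3168 psi
Total = 579.9 + 3168 = 3747.9 psi

3700 psi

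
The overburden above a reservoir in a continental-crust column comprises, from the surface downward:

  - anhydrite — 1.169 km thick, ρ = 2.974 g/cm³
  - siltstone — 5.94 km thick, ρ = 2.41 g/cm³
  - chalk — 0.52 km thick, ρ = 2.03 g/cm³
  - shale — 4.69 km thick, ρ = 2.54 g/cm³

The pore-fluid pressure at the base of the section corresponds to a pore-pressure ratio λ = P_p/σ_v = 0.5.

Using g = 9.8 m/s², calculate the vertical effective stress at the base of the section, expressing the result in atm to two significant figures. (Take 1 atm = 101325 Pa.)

1500 atm

Overburden (lithostatic) stress σ_v:
anhydrite: 2974 kg/m³ × 9.8 m/s² × 1169 m = 3.407×10^7 Pa = 34.07 MPa
siltstone: 2410 kg/m³ × 9.8 m/s² × 5940 m = 1.403×10^8 Pa = 140.3 MPa
chalk: 2030 kg/m³ × 9.8 m/s² × 520 m = 1.034×10^7 Pa = 10.34 MPa
shale: 2540 kg/m³ × 9.8 m/s² × 4690 m = 1.167×10^8 Pa = 116.7 MPa
Total = 34.07 + 140.3 + 10.34 + 116.7 = 301.45 MPa
Pore pressure P_p = λ·σ_v = 0.5 × 301.5 MPa = 150.7 MPa
Effective stress σ' = σ_v − P_p = 301.5 − 150.7 = 150.73 MPa = 1487.5 atm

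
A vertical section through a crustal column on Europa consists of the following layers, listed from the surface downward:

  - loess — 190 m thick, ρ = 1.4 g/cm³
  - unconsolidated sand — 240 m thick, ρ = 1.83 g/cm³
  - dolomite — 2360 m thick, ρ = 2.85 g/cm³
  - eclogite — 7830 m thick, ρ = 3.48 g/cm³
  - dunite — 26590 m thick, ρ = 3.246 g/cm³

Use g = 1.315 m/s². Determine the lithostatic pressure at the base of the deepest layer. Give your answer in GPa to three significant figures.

0.159 GPa

loess: 1400 kg/m³ × 1.315 m/s² × 190 m = 3.498×10^5 Pa = 3.498×10^-4 GPa
unconsolidated sand: 1830 kg/m³ × 1.315 m/s² × 240 m = 5.775×10^5 Pa = 5.775×10^-4 GPa
dolomite: 2850 kg/m³ × 1.315 m/s² × 2360 m = 8.845×10^6 Pa = 8.845×10^-3 GPa
eclogite: 3480 kg/m³ × 1.315 m/s² × 7830 m = 3.583×10^7 Pa = 0.03583 GPa
dunite: 3246 kg/m³ × 1.315 m/s² × 26590 m = 1.135×10^8 Pa = 0.1135 GPa
Total = 3.498×10^-4 + 5.775×10^-4 + 8.845×10^-3 + 0.03583 + 0.1135 = 0.15910 GPa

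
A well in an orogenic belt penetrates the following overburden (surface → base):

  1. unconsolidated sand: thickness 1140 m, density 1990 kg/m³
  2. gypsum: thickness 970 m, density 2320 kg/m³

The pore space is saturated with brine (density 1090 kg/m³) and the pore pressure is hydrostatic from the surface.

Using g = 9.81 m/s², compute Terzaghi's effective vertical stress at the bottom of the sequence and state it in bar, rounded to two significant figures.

Overburden (lithostatic) stress σ_v:
unconsolidated sand: 1990 kg/m³ × 9.81 m/s² × 1140 m = 2.225×10^7 Pa = 22.25 MPa
gypsum: 2320 kg/m³ × 9.81 m/s² × 970 m = 2.208×10^7 Pa = 22.08 MPa
Total = 22.25 + 22.08 = 44.331 MPa
Pore pressure P_p = 1090 kg/m³ × 9.81 m/s² × 2110 m = 2.256×10^7 Pa = 22.56 MPa
Effective stress σ' = σ_v − P_p = 44.33 − 22.56 = 21.769 MPa = 217.69 bar

220 bar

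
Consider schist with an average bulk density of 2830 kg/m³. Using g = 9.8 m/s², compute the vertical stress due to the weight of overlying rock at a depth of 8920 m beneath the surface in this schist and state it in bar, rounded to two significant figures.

schist: 2830 kg/m³ × 9.8 m/s² × 8920 m = 2.474×10^8 Pa = 2474 bar

2500 bar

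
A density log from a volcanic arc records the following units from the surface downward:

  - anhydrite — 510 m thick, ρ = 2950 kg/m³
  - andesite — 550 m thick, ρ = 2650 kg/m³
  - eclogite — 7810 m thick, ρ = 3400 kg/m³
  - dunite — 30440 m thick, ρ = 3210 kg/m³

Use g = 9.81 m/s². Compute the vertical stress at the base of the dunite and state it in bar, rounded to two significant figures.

anhydrite: 2950 kg/m³ × 9.81 m/s² × 510 m = 1.476×10^7 Pa = 147.6 bar
andesite: 2650 kg/m³ × 9.81 m/s² × 550 m = 1.430×10^7 Pa = 143.0 bar
eclogite: 3400 kg/m³ × 9.81 m/s² × 7810 m = 2.605×10^8 Pa = 2605 bar
dunite: 3210 kg/m³ × 9.81 m/s² × 30440 m = 9.586×10^8 Pa = 9586 bar
Total = 147.6 + 143.0 + 2605 + 9586 = 12481 bar

12000 bar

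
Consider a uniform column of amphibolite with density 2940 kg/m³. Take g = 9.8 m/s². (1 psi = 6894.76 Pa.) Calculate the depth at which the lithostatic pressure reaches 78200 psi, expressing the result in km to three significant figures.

h = P/(ρg) = 78200 psi / (2940 kg/m³ × 9.8 m/s²) = 5.392×10^8 Pa / 28812 Pa/m = 18713 m
= 18.713 km

18.7 km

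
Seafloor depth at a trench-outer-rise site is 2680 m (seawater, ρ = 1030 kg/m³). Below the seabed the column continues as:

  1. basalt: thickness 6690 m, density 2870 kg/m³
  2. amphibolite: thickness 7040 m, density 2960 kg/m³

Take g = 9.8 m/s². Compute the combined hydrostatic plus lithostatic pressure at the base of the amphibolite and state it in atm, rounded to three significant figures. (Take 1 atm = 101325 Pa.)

seawater: 1030 kg/m³ × 9.8 m/s² × 2680 m = 2.705×10^7 Pa = 267.0 atm
basalt: 2870 kg/m³ × 9.8 m/s² × 6690 m = 1.882×10^8 Pa = 1857 atm
amphibolite: 2960 kg/m³ × 9.8 m/s² × 7040 m = 2.042×10^8 Pa = 2015 atm
Total = 267.0 + 1857 + 2015 = 4139.5 atm

4140 atm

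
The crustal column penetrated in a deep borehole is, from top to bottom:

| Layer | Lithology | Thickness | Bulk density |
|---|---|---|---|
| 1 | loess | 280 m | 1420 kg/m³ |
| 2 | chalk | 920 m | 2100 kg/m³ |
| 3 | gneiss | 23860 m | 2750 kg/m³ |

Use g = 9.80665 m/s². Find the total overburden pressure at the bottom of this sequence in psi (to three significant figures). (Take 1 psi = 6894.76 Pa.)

loess: 1420 kg/m³ × 9.80665 m/s² × 280 m = 3.899×10^6 Pa = 565.5 psi
chalk: 2100 kg/m³ × 9.80665 m/s² × 920 m = 1.895×10^7 Pa = 2748 psi
gneiss: 2750 kg/m³ × 9.80665 m/s² × 23860 m = 6.435×10^8 Pa = 93326 psi
Total = 565.5 + 2748 + 93326 = 96640 psi

96600 psi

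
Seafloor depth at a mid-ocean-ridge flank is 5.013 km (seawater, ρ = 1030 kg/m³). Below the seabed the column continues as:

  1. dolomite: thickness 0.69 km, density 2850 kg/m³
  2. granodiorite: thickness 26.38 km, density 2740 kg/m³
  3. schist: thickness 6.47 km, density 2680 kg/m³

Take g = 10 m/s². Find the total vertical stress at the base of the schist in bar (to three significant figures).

seawater: 1030 kg/m³ × 10 m/s² × 5013 m = 5.163×10^7 Pa = 516.3 bar
dolomite: 2850 kg/m³ × 10 m/s² × 690 m = 1.966×10^7 Pa = 196.7 bar
granodiorite: 2740 kg/m³ × 10 m/s² × 26380 m = 7.228×10^8 Pa = 7228 bar
schist: 2680 kg/m³ × 10 m/s² × 6470 m = 1.734×10^8 Pa = 1734 bar
Total = 516.3 + 196.7 + 7228 + 1734 = 9675.1 bar

9680 bar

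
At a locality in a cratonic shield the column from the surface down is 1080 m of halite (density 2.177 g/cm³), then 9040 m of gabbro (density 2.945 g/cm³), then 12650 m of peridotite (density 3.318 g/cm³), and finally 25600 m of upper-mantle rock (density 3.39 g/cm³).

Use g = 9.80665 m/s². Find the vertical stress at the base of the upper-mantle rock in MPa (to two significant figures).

1500 MPa

halite: 2177 kg/m³ × 9.80665 m/s² × 1080 m = 2.306×10^7 Pa = 23.06 MPa
gabbro: 2945 kg/m³ × 9.80665 m/s² × 9040 m = 2.611×10^8 Pa = 261.1 MPa
peridotite: 3318 kg/m³ × 9.80665 m/s² × 12650 m = 4.116×10^8 Pa = 411.6 MPa
upper-mantle rock: 3390 kg/m³ × 9.80665 m/s² × 25600 m = 8.511×10^8 Pa = 851.1 MPa
Total = 23.06 + 261.1 + 411.6 + 851.1 = 1546.8 MPa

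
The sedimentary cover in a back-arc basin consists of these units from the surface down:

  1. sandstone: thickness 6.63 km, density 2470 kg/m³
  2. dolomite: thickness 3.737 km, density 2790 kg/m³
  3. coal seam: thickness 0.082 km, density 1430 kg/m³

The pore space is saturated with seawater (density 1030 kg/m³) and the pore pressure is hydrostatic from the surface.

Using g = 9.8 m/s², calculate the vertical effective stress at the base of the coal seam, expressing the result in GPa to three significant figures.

Overburden (lithostatic) stress σ_v:
sandstone: 2470 kg/m³ × 9.8 m/s² × 6630 m = 1.605×10^8 Pa = 160.5 MPa
dolomite: 2790 kg/m³ × 9.8 m/s² × 3737 m = 1.022×10^8 Pa = 102.2 MPa
coal seam: 1430 kg/m³ × 9.8 m/s² × 82 m = 1.149×10^6 Pa = 1.149 MPa
Total = 160.5 + 102.2 + 1.149 = 263.81 MPa
Pore pressure P_p = 1030 kg/m³ × 9.8 m/s² × 10449 m = 1.055×10^8 Pa = 105.5 MPa
Effective stress σ' = σ_v − P_p = 263.8 − 105.5 = 158.34 MPa = 0.15834 GPa

0.158 GPa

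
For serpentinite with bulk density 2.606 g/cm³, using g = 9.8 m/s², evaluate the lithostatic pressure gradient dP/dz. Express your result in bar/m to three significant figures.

0.255 bar/m

dP/dz = ρg = 2606 kg/m³ × 9.8 m/s² = 25539 Pa/m
= 25539 Pa/m × (1 bar/m / 1.0000×10^5 Pa/m) = 0.25539 bar/m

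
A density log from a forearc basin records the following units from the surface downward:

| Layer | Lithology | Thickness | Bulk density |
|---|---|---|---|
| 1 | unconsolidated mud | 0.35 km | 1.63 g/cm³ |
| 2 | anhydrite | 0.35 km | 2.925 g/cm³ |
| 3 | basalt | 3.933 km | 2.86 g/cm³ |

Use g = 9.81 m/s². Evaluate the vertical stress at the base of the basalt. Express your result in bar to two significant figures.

unconsolidated mud: 1630 kg/m³ × 9.81 m/s² × 350 m = 5.597×10^6 Pa = 55.97 bar
anhydrite: 2925 kg/m³ × 9.81 m/s² × 350 m = 1.004×10^7 Pa = 100.4 bar
basalt: 2860 kg/m³ × 9.81 m/s² × 3933 m = 1.103×10^8 Pa = 1103 bar
Total = 55.97 + 100.4 + 1103 = 1259.9 bar

1300 bar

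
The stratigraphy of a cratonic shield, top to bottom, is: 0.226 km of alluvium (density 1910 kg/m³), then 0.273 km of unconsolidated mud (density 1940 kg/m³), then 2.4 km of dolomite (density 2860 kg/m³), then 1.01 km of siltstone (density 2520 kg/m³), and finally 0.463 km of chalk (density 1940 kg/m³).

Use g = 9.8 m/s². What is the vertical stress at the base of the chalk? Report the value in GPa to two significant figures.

0.11 GPa

alluvium: 1910 kg/m³ × 9.8 m/s² × 226 m = 4.230×10^6 Pa = 4.230×10^-3 GPa
unconsolidated mud: 1940 kg/m³ × 9.8 m/s² × 273 m = 5.190×10^6 Pa = 5.190×10^-3 GPa
dolomite: 2860 kg/m³ × 9.8 m/s² × 2400 m = 6.727×10^7 Pa = 0.06727 GPa
siltstone: 2520 kg/m³ × 9.8 m/s² × 1010 m = 2.494×10^7 Pa = 0.02494 GPa
chalk: 1940 kg/m³ × 9.8 m/s² × 463 m = 8.803×10^6 Pa = 8.803×10^-3 GPa
Total = 4.230×10^-3 + 5.190×10^-3 + 0.06727 + 0.02494 + 8.803×10^-3 = 0.11043 GPa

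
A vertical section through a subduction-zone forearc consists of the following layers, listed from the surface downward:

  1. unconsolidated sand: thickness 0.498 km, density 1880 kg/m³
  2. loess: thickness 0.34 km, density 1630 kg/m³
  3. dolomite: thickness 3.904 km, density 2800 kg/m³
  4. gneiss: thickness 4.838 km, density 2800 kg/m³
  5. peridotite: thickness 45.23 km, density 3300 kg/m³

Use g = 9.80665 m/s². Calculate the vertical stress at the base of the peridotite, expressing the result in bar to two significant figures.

unconsolidated sand: 1880 kg/m³ × 9.80665 m/s² × 498 m = 9.181×10^6 Pa = 91.81 bar
loess: 1630 kg/m³ × 9.80665 m/s² × 340 m = 5.435×10^6 Pa = 54.35 bar
dolomite: 2800 kg/m³ × 9.80665 m/s² × 3904 m = 1.072×10^8 Pa = 1072 bar
gneiss: 2800 kg/m³ × 9.80665 m/s² × 4838 m = 1.328×10^8 Pa = 1328 bar
peridotite: 3300 kg/m³ × 9.80665 m/s² × 45230 m = 1.464×10^9 Pa = 14637 bar
Total = 91.81 + 54.35 + 1072 + 1328 + 14637 = 17184 bar

17000 bar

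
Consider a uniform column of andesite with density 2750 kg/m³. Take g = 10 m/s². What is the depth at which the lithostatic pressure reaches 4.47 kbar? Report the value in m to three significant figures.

16300 m

h = P/(ρg) = 4.47 kbar / (2750 kg/m³ × 10 m/s²) = 4.470×10^8 Pa / 27500 Pa/m = 16255 m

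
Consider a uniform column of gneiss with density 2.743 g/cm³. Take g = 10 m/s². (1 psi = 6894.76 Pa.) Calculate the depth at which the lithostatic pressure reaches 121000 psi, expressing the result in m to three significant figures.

h = P/(ρg) = 121000 psi / (2743 kg/m³ × 10 m/s²) = 8.343×10^8 Pa / 27430 Pa/m = 30414 m

30400 m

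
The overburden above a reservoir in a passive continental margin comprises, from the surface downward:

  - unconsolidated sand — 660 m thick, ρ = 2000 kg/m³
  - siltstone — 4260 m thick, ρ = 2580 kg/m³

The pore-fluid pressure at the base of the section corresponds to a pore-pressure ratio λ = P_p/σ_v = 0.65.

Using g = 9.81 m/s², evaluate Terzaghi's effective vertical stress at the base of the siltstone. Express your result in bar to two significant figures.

420 bar

Overburden (lithostatic) stress σ_v:
unconsolidated sand: 2000 kg/m³ × 9.81 m/s² × 660 m = 1.295×10^7 Pa = 12.95 MPa
siltstone: 2580 kg/m³ × 9.81 m/s² × 4260 m = 1.078×10^8 Pa = 107.8 MPa
Total = 12.95 + 107.8 = 120.77 MPa
Pore pressure P_p = λ·σ_v = 0.65 × 120.8 MPa = 78.50 MPa
Effective stress σ' = σ_v − P_p = 120.8 − 78.50 = 42.269 MPa = 422.69 bar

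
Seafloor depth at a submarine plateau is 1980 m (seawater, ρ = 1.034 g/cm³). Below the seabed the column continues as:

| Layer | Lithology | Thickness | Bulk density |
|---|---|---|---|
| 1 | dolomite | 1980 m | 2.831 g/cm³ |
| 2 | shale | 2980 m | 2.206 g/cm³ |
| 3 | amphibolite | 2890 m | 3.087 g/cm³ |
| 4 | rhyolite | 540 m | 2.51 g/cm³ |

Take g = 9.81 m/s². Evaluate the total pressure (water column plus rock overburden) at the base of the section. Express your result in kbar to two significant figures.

2.4 kbar

seawater: 1034 kg/m³ × 9.81 m/s² × 1980 m = 2.008×10^7 Pa = 0.2008 kbar
dolomite: 2831 kg/m³ × 9.81 m/s² × 1980 m = 5.499×10^7 Pa = 0.5499 kbar
shale: 2206 kg/m³ × 9.81 m/s² × 2980 m = 6.449×10^7 Pa = 0.6449 kbar
amphibolite: 3087 kg/m³ × 9.81 m/s² × 2890 m = 8.752×10^7 Pa = 0.8752 kbar
rhyolite: 2510 kg/m³ × 9.81 m/s² × 540 m = 1.330×10^7 Pa = 0.1330 kbar
Total = 0.2008 + 0.5499 + 0.6449 + 0.8752 + 0.1330 = 2.4038 kbar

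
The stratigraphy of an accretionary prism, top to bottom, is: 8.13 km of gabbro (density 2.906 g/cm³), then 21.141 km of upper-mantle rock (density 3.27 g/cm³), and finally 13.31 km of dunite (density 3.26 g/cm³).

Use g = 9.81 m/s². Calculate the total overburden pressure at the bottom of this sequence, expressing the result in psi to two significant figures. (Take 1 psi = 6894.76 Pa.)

gabbro: 2906 kg/m³ × 9.81 m/s² × 8130 m = 2.318×10^8 Pa = 33615 psi
upper-mantle rock: 3270 kg/m³ × 9.81 m/s² × 21141 m = 6.782×10^8 Pa = 98361 psi
dunite: 3260 kg/m³ × 9.81 m/s² × 13310 m = 4.257×10^8 Pa = 61737 psi
Total = 33615 + 98361 + 61737 = 1.9371×10^5 psi

190000 psi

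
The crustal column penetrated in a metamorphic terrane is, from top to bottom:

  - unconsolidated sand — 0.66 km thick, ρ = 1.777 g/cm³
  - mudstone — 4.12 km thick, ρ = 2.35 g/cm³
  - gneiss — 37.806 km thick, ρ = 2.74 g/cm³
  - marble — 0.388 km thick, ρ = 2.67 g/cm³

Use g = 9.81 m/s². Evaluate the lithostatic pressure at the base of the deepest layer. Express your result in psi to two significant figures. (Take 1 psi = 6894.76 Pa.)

unconsolidated sand: 1777 kg/m³ × 9.81 m/s² × 660 m = 1.151×10^7 Pa = 1669 psi
mudstone: 2350 kg/m³ × 9.81 m/s² × 4120 m = 9.498×10^7 Pa = 13776 psi
gneiss: 2740 kg/m³ × 9.81 m/s² × 37806 m = 1.016×10^9 Pa = 1.474×10^5 psi
marble: 2670 kg/m³ × 9.81 m/s² × 388 m = 1.016×10^7 Pa = 1474 psi
Total = 1669 + 13776 + 1.474×10^5 + 1474 = 1.6431×10^5 psi

160000 psi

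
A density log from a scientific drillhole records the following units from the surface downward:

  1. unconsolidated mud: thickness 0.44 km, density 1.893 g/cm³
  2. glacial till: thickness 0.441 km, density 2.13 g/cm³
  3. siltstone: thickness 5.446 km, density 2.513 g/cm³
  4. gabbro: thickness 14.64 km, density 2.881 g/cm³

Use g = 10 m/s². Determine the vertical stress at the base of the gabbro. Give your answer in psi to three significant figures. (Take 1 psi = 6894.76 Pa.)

unconsolidated mud: 1893 kg/m³ × 10 m/s² × 440 m = 8.329×10^6 Pa = 1208 psi
glacial till: 2130 kg/m³ × 10 m/s² × 441 m = 9.393×10^6 Pa = 1362 psi
siltstone: 2513 kg/m³ × 10 m/s² × 5446 m = 1.369×10^8 Pa = 19850 psi
gabbro: 2881 kg/m³ × 10 m/s² × 14640 m = 4.218×10^8 Pa = 61174 psi
Total = 1208 + 1362 + 19850 + 61174 = 83594 psi

83600 psi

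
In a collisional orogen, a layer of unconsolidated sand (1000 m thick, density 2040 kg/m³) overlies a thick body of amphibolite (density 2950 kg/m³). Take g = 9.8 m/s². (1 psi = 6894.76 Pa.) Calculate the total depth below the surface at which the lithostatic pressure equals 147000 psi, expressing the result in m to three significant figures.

35400 m

Pressure at base of upper layers: 2040×9.8×1000 = 1.999×10^7 Pa = 2900 psi
Remaining pressure to be supplied by amphibolite: 1.014×10^9 − 1.999×10^7 = 9.935×10^8 Pa
Additional depth in amphibolite = 9.935×10^8 Pa / (2950 kg/m³ × 9.8 m/s²) = 34367 m
Total depth = 1000 m + 34367 m = 35367 m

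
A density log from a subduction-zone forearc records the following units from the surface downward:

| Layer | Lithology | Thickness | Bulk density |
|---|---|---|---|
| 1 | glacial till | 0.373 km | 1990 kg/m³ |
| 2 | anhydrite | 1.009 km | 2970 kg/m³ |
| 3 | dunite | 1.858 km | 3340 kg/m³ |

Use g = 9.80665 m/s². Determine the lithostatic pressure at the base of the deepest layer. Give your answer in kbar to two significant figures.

glacial till: 1990 kg/m³ × 9.80665 m/s² × 373 m = 7.279×10^6 Pa = 0.07279 kbar
anhydrite: 2970 kg/m³ × 9.80665 m/s² × 1009 m = 2.939×10^7 Pa = 0.2939 kbar
dunite: 3340 kg/m³ × 9.80665 m/s² × 1858 m = 6.086×10^7 Pa = 0.6086 kbar
Total = 0.07279 + 0.2939 + 0.6086 = 0.97524 kbar

0.98 kbar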